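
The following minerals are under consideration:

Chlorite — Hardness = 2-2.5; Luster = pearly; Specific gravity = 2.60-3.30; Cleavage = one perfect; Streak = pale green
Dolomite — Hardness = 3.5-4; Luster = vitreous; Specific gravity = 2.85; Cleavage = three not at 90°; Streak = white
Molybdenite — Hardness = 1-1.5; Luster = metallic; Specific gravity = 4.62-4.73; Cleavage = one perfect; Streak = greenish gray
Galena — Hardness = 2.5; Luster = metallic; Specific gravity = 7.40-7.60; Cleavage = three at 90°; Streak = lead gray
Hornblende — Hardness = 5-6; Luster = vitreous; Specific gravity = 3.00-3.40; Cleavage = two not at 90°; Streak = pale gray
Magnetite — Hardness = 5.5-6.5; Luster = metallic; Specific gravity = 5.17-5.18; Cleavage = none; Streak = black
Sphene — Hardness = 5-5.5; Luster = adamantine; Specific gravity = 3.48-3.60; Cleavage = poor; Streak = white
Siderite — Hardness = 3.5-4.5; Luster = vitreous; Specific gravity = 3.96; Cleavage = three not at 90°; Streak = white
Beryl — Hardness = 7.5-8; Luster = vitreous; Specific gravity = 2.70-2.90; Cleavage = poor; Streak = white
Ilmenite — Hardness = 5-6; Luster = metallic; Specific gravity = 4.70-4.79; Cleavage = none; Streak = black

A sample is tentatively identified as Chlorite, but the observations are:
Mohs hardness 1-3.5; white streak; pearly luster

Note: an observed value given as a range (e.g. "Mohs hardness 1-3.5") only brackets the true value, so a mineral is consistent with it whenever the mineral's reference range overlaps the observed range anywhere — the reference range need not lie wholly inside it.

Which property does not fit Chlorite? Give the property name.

streak

Mohs hardness 1-3.5: Chlorite has hardness 2-2.5 — matches.
White streak: Chlorite has pale green streak — inconsistent.
Pearly luster: Chlorite has pearly luster — matches.
The streak is the one property that does not fit.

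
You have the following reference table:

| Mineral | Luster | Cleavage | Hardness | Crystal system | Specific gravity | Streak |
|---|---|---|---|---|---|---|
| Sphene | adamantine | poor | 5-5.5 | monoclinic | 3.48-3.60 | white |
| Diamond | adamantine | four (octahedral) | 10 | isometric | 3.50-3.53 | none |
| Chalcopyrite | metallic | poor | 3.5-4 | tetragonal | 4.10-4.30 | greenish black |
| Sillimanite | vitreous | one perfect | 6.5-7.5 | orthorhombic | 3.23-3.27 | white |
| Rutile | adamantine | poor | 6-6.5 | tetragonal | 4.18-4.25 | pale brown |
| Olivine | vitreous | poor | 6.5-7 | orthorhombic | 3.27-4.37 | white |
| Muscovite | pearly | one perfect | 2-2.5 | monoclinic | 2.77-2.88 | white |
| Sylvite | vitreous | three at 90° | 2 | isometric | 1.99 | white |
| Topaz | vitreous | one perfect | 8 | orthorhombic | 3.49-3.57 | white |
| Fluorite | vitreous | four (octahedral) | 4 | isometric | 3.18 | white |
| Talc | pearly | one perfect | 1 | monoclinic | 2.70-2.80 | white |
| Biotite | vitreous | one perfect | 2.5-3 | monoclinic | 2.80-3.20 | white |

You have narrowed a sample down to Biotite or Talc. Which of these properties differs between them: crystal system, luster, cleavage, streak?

luster

Crystal system: both monoclinic — no difference.
Luster: Biotite vitreous, Talc pearly — distinct.
Cleavage: both one perfect — no difference.
Streak: both white — no difference.
Only luster differs between Biotite and Talc among the listed tests.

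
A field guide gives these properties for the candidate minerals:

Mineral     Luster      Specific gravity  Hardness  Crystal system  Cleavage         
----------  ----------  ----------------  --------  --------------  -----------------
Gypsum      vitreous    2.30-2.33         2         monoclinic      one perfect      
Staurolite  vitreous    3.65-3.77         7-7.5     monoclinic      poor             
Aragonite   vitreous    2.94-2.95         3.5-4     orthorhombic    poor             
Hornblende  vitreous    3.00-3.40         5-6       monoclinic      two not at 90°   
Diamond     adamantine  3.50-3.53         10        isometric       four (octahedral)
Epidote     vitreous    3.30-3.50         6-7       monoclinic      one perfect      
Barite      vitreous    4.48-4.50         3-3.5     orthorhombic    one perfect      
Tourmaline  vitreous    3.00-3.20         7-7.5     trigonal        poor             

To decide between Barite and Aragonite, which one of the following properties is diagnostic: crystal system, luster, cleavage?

cleavage

Crystal system: both orthorhombic — same for both.
Luster: both vitreous — same for both.
Cleavage: Barite one perfect, Aragonite poor — different.
Cleavage is the diagnostic property here.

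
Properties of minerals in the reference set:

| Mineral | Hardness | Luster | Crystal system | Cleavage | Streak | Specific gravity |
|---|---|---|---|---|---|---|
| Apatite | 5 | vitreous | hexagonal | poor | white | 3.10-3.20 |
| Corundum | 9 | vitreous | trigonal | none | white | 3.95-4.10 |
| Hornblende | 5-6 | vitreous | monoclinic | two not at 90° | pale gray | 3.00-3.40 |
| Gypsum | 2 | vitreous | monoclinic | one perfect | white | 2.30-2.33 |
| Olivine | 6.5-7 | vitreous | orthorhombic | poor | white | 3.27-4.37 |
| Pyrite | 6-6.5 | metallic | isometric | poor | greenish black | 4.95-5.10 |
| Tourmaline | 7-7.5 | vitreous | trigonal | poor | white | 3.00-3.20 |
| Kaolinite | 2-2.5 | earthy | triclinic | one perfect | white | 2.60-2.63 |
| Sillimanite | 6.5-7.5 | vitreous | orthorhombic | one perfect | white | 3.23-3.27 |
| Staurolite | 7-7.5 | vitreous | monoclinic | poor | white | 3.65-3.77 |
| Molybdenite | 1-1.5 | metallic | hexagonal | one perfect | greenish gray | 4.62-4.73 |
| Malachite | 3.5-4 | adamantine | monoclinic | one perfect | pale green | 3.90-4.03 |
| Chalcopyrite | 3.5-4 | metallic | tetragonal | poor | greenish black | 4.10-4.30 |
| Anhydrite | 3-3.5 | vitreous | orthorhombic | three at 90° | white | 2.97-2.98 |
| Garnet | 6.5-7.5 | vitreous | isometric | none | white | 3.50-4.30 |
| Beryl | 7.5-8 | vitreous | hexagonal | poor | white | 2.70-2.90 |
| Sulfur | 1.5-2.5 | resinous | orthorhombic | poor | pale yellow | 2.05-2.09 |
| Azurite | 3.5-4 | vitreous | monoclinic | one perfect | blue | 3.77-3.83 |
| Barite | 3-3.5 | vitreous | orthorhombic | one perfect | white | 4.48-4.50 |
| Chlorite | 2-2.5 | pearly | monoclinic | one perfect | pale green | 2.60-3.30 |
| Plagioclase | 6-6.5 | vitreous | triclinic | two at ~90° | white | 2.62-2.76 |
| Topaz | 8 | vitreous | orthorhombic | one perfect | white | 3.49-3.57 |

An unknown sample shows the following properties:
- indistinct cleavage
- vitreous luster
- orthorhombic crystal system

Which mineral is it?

Olivine

Indistinct cleavage — Apatite, Olivine, Pyrite, Tourmaline, Staurolite, Chalcopyrite, Beryl, Sulfur remain.
Vitreous luster excludes Pyrite, Chalcopyrite, Sulfur.
Orthorhombic crystal system — Olivine remains.
Only Olivine satisfies all observations.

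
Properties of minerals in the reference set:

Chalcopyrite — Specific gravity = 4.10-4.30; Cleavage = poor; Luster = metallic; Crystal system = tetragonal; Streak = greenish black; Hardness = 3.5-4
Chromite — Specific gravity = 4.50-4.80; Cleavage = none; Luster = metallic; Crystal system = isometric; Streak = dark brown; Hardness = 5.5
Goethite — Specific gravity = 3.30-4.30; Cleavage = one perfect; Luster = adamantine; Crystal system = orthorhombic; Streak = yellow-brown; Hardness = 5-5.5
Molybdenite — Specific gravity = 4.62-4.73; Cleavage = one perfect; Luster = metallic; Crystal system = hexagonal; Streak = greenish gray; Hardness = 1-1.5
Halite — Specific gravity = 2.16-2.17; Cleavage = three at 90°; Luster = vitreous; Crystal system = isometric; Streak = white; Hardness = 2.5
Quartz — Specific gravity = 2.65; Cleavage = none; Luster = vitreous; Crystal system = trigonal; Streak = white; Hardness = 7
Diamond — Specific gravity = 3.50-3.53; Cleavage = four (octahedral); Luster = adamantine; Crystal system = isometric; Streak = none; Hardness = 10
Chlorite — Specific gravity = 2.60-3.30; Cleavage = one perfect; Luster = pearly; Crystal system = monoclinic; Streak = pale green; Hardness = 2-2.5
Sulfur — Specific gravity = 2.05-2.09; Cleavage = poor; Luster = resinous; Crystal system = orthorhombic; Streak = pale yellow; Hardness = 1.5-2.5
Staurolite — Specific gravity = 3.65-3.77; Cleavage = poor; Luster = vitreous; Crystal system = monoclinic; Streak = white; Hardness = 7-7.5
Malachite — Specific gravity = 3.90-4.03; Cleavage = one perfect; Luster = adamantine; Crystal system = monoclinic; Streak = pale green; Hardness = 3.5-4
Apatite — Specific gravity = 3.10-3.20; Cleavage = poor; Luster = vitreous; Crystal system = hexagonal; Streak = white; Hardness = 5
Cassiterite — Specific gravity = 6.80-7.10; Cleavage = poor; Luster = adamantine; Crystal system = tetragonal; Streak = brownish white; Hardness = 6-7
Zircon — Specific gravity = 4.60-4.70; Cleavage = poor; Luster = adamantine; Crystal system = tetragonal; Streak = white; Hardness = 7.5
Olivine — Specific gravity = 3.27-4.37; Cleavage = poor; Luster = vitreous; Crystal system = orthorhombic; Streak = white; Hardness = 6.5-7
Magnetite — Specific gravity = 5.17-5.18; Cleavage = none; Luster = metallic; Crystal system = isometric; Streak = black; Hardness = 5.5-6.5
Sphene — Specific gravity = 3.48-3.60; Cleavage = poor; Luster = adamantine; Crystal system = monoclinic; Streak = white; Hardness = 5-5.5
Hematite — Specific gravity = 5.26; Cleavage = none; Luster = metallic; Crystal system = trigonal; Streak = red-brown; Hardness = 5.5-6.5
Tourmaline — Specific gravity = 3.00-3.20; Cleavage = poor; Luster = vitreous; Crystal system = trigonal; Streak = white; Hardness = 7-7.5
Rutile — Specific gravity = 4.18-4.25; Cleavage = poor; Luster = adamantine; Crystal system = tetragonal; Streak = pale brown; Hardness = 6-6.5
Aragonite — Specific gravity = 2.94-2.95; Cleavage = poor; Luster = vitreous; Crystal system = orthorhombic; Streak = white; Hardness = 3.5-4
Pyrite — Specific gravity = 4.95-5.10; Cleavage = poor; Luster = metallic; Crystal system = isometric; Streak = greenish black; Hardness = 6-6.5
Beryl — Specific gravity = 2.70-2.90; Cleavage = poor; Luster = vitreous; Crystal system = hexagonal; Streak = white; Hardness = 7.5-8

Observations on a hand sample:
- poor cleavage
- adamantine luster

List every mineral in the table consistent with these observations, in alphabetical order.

Poor cleavage: only Chalcopyrite, Sulfur, Staurolite, Apatite, Cassiterite, Zircon, Olivine, Sphene, Tourmaline, Rutile, Aragonite, Pyrite, Beryl remain.
Adamantine luster: narrows the field to Cassiterite, Zircon, Sphene, Rutile.
The minerals that satisfy all observations are Cassiterite, Rutile, Sphene, Zircon.

Cassiterite, Rutile, Sphene, Zircon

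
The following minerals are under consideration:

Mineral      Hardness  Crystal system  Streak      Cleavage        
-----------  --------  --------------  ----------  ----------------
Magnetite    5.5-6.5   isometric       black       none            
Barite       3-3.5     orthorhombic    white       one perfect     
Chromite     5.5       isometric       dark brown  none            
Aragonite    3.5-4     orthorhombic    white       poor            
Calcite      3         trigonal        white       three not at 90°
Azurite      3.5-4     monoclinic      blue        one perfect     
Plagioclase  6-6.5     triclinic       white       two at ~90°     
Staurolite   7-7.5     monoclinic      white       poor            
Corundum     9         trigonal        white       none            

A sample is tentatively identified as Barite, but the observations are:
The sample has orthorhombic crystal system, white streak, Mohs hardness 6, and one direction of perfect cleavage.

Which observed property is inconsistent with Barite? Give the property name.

hardness

Orthorhombic crystal system: Barite has orthorhombic system — within range.
White streak: Barite has white streak — within range.
Mohs hardness 6: Barite has hardness 3-3.5 — outside the reference range.
One direction of perfect cleavage: Barite has cleavage one perfect — within range.
Only the hardness is inconsistent.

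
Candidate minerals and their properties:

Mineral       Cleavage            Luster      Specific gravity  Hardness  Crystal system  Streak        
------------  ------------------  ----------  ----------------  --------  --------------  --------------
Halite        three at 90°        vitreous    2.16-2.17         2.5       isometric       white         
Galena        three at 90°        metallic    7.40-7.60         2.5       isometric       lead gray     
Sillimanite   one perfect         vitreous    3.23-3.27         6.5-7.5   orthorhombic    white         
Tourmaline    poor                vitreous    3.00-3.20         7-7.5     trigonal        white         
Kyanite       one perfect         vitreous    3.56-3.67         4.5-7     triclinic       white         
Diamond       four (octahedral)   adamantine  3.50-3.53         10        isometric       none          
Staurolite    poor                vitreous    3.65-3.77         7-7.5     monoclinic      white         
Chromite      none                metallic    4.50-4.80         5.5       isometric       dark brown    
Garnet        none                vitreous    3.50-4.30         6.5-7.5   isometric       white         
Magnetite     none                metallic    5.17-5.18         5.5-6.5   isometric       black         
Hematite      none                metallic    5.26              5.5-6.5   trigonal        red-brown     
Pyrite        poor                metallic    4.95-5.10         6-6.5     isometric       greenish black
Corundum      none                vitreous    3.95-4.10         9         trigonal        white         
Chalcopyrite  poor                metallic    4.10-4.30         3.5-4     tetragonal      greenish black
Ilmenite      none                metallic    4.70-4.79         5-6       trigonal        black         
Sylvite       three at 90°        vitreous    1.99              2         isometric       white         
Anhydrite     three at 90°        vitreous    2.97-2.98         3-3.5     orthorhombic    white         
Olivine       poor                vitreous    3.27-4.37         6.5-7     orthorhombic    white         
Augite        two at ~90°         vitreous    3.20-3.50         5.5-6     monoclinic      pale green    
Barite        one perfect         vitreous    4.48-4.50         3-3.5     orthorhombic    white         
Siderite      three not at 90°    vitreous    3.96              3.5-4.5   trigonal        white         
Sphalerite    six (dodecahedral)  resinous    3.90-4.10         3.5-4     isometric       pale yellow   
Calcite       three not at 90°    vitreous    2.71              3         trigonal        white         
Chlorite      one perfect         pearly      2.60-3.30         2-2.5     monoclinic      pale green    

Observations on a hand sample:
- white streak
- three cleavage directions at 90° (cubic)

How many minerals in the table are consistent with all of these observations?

3

White streak: leaves Halite, Sillimanite, Tourmaline, Kyanite, Staurolite, Garnet, Corundum, Sylvite, Anhydrite, Olivine, Barite, Siderite, Calcite.
Three cleavage directions at 90° (cubic): narrows the field to Halite, Sylvite, Anhydrite.
The minerals that satisfy all observations are Anhydrite, Halite, Sylvite.
That is 3 minerals.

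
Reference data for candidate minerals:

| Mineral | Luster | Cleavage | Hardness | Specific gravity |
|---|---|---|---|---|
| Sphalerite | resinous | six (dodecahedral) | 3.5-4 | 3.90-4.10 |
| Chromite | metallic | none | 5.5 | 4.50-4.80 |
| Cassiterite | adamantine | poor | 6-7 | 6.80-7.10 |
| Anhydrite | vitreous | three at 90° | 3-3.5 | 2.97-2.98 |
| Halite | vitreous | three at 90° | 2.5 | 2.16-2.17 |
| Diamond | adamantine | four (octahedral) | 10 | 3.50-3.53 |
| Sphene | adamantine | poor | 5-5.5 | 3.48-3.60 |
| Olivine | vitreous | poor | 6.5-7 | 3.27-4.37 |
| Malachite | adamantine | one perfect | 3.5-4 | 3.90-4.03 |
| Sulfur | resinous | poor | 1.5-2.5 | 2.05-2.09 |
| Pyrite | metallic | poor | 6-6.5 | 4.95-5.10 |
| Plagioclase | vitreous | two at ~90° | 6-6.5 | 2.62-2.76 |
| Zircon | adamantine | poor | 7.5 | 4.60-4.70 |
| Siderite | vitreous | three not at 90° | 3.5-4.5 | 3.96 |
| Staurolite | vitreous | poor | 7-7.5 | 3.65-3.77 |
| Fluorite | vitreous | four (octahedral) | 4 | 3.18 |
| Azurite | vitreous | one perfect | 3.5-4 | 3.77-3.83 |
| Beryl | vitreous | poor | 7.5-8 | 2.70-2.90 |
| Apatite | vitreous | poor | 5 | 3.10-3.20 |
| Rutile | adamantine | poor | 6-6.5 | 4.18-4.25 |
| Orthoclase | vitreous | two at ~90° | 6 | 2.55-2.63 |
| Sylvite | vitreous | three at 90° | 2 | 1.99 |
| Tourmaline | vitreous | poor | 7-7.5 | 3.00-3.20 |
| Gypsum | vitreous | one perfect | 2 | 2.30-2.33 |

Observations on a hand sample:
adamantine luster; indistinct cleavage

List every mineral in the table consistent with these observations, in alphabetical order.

Cassiterite, Rutile, Sphene, Zircon

Adamantine luster — Cassiterite, Diamond, Sphene, Malachite, Zircon, Rutile remain.
Indistinct cleavage is inconsistent with Diamond, Malachite.
Remaining candidates: Cassiterite, Rutile, Sphene, Zircon.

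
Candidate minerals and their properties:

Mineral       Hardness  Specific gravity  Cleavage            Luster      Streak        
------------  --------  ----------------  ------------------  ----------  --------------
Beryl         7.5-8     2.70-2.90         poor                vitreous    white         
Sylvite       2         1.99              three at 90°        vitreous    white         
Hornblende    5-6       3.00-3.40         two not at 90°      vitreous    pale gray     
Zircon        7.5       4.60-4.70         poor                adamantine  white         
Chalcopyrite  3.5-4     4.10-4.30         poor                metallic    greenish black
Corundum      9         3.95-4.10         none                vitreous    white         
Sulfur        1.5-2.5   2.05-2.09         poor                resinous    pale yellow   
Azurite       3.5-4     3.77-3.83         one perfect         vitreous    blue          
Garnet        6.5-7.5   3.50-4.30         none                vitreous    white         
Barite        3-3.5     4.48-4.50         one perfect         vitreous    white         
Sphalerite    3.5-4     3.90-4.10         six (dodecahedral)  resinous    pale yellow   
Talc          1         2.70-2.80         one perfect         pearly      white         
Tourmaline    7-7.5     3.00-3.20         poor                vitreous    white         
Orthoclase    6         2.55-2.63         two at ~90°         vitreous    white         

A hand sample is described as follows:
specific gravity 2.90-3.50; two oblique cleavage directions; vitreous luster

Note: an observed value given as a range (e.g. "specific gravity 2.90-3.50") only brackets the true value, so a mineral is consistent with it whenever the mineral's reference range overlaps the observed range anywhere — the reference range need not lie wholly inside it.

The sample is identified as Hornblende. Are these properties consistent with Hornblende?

Yes

Specific gravity 2.90-3.50 — matches Hornblende (SG 3.00-3.40).
Two oblique cleavage directions — matches Hornblende (cleavage two not at 90°).
Vitreous luster — matches Hornblende (vitreous luster).
Nothing contradicts Hornblende.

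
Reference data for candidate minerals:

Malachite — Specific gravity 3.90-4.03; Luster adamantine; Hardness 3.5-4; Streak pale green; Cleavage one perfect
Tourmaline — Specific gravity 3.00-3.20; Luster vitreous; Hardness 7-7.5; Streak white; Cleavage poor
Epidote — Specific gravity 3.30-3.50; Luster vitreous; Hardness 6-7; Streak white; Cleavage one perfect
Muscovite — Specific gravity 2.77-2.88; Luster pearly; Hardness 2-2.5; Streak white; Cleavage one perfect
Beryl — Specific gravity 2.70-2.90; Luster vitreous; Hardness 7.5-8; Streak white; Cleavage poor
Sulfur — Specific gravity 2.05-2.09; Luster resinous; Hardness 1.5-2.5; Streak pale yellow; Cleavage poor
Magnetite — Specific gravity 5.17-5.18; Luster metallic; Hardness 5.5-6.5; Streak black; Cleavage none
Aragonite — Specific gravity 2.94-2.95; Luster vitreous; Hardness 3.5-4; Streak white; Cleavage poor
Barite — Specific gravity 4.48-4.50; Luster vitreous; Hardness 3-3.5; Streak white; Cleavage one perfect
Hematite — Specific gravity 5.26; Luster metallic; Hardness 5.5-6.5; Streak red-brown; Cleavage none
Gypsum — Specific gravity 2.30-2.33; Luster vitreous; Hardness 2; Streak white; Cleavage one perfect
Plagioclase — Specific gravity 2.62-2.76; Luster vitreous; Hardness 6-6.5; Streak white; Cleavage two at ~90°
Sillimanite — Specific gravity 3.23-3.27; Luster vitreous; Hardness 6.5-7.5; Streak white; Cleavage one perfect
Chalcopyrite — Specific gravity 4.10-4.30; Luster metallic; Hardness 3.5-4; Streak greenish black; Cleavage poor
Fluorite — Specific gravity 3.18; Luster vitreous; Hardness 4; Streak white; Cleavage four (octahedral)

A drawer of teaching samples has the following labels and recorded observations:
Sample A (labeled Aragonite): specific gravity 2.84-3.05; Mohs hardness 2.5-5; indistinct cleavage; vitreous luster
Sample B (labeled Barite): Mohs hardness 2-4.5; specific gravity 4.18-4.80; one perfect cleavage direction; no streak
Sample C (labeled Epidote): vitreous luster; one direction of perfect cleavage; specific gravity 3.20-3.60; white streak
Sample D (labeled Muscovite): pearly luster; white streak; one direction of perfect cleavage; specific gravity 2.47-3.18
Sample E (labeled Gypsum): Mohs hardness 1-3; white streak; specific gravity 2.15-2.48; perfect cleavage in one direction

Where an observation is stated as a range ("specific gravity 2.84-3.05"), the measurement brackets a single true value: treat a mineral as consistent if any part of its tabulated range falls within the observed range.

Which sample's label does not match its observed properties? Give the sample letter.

Sample A: observations are consistent with Aragonite.
Sample B: Barite has white streak, but the record shows no streak — this label is wrong.
Sample C: observations are consistent with Epidote.
Sample D: observations are consistent with Muscovite.
Sample E: observations are consistent with Gypsum.
Sample B is the mislabeled one.

B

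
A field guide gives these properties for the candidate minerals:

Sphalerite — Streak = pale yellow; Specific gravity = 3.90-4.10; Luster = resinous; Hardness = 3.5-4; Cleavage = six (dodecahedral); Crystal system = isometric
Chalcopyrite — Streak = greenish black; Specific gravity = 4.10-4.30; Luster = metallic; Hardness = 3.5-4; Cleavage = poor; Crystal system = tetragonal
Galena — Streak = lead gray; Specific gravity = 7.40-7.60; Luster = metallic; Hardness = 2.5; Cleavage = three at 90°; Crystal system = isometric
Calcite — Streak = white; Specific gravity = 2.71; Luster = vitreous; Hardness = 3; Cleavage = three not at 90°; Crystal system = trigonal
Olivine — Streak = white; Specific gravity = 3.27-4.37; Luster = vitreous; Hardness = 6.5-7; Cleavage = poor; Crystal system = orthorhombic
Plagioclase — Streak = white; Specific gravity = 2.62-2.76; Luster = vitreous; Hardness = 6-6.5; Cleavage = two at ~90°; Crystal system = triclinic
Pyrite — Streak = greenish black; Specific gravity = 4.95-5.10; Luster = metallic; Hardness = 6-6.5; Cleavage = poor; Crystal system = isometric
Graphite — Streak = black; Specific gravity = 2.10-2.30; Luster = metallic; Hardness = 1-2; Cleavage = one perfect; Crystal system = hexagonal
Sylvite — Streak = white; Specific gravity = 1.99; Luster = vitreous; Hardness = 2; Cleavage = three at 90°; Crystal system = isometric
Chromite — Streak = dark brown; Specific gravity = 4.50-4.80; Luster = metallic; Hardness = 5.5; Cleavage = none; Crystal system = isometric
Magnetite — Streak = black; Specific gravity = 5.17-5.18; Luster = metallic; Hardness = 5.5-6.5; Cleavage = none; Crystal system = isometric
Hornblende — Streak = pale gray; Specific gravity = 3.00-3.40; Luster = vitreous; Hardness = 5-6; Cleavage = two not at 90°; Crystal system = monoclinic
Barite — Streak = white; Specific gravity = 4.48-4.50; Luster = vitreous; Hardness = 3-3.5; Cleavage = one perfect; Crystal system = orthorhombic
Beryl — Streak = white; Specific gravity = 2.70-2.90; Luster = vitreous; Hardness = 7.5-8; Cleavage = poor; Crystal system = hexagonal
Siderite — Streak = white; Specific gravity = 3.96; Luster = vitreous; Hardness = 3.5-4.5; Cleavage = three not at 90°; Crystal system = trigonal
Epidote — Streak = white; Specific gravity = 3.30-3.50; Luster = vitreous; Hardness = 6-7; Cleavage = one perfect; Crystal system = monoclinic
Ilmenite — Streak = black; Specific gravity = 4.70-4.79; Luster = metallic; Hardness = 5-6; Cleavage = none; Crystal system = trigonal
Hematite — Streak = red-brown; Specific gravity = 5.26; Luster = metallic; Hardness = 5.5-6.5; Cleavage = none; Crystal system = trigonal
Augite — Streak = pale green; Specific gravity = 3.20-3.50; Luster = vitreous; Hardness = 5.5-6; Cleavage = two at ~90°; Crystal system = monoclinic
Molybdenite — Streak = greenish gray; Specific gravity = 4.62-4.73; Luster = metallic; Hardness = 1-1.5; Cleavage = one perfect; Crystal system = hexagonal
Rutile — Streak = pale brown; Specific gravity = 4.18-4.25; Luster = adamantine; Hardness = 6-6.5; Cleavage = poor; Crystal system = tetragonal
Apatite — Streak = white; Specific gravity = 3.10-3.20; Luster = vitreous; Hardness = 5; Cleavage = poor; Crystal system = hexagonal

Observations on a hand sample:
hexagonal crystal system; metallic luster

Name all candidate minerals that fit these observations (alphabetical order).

Graphite, Molybdenite

Hexagonal crystal system — leaves Graphite, Beryl, Molybdenite, Apatite.
Metallic luster is inconsistent with Beryl, Apatite.
Consistent with every observation: Graphite, Molybdenite.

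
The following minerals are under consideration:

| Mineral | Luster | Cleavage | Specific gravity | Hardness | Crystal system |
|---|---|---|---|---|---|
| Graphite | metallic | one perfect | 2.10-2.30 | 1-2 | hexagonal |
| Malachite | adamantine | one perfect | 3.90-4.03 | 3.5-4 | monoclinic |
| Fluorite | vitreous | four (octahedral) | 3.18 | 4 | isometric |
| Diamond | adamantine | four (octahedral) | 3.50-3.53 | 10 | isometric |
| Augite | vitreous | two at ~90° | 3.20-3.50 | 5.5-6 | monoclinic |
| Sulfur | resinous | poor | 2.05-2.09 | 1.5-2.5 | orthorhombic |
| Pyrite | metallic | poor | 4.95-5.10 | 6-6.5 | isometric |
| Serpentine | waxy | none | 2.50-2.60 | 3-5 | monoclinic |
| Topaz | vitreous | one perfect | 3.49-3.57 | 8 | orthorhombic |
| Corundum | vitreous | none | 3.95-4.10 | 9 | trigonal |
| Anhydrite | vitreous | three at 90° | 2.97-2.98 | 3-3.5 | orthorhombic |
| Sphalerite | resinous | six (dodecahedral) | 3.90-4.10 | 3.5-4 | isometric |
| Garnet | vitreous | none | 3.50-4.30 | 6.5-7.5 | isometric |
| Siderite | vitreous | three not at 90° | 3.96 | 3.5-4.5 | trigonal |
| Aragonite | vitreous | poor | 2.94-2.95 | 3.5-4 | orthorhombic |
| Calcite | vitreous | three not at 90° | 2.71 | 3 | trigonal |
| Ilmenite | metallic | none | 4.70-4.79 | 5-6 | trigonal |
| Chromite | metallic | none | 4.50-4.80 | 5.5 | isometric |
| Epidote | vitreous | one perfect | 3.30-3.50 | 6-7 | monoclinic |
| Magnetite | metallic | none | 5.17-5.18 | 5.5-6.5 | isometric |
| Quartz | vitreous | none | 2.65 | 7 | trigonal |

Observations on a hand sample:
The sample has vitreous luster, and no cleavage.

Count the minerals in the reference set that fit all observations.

3

Vitreous luster — Fluorite, Augite, Topaz, Corundum, Anhydrite, Garnet, Siderite, Aragonite, Calcite, Epidote, Quartz remain.
No cleavage — Corundum, Garnet, Quartz remain.
The minerals that satisfy all observations are Corundum, Garnet, Quartz.
That is 3 minerals.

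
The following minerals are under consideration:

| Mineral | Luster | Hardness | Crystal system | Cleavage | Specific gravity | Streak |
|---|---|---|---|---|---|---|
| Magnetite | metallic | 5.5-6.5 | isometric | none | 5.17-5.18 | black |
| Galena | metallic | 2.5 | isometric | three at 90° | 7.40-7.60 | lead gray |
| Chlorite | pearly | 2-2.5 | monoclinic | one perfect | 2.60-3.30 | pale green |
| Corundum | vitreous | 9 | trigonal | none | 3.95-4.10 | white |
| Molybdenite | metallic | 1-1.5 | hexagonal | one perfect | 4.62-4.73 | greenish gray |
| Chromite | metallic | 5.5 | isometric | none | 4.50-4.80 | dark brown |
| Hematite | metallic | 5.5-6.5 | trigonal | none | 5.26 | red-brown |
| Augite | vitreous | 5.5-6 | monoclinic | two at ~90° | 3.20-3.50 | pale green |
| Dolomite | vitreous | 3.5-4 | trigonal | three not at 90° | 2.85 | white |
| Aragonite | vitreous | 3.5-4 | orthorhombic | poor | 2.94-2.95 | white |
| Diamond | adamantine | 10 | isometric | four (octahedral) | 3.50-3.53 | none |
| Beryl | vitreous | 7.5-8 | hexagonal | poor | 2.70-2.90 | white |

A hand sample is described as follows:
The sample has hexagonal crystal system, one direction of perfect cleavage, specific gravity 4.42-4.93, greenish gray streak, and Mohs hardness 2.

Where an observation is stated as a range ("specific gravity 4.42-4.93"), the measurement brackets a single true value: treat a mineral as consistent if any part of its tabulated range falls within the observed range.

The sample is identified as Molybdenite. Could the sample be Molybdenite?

Hexagonal crystal system — fits Molybdenite (hexagonal system).
One direction of perfect cleavage — fits Molybdenite (cleavage one perfect).
Specific gravity 4.42-4.93 — fits Molybdenite (SG 4.62-4.73).
Greenish gray streak — fits Molybdenite (greenish gray streak).
Mohs hardness 2 — Molybdenite has hardness 1-1.5; a mismatch.
The hardness observation rules out Molybdenite.

Inconsistent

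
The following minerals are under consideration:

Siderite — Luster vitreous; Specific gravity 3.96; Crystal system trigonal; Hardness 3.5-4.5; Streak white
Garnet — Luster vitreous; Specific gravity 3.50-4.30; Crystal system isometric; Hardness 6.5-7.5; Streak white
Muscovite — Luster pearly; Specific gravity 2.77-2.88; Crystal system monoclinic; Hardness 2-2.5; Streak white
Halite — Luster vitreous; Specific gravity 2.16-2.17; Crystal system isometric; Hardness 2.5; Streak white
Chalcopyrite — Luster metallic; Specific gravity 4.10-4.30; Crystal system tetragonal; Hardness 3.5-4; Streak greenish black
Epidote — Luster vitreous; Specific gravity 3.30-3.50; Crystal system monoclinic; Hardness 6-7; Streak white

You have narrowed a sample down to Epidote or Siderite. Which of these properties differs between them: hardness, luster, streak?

Hardness: Epidote 6-7, Siderite 3.5-4.5 — different.
Luster: both vitreous — shared.
Streak: both white — shared.
Of the listed properties, hardness is the one that separates them.

hardness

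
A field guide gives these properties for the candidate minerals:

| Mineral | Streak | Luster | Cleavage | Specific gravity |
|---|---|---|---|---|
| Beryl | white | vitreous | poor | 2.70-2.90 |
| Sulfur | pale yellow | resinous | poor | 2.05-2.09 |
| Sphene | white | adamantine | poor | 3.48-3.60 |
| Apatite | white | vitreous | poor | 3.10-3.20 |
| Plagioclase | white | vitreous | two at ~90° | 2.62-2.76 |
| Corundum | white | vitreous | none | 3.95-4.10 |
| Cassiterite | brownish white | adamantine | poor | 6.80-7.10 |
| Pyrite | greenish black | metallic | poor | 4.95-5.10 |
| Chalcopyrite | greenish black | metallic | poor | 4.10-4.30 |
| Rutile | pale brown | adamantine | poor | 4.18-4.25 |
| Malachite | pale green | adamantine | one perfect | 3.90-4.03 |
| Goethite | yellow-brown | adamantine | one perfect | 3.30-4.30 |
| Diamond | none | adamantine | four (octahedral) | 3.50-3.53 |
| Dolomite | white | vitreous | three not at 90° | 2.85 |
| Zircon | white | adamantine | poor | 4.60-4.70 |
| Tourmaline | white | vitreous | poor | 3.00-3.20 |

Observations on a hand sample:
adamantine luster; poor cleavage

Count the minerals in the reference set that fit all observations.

4

Adamantine luster: narrows the field to Sphene, Cassiterite, Rutile, Malachite, Goethite, Diamond, Zircon.
Poor cleavage excludes Malachite, Goethite, Diamond.
The minerals that satisfy all observations are Cassiterite, Rutile, Sphene, Zircon.
That is 4 minerals.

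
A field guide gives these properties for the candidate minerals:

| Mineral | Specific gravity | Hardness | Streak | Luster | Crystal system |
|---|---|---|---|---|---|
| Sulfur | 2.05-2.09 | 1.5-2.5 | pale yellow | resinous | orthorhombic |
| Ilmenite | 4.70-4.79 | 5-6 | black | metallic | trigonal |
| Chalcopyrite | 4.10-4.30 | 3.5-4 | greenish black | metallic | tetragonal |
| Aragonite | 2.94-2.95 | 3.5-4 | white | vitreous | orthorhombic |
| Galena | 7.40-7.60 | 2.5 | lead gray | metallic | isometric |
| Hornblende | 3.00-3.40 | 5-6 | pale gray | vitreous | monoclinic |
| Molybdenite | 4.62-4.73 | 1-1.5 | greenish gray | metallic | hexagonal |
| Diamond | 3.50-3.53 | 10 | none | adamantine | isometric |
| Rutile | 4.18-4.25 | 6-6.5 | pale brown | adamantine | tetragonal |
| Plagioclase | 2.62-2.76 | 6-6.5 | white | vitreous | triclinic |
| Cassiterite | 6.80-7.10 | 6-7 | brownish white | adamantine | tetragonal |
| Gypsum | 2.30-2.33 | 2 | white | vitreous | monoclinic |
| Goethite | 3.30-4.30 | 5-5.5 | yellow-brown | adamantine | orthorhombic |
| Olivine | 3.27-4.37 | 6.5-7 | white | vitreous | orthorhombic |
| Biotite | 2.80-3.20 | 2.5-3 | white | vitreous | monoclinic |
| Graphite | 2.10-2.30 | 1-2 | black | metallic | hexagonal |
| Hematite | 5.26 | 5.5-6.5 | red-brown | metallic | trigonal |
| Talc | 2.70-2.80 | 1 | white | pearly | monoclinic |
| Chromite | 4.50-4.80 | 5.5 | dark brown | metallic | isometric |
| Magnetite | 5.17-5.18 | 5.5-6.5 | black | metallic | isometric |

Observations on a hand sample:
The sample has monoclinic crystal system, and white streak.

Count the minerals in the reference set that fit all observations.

3

Monoclinic crystal system: only Hornblende, Gypsum, Biotite, Talc remain.
White streak eliminates Hornblende.
The minerals that satisfy all observations are Biotite, Gypsum, Talc.
That is 3 minerals.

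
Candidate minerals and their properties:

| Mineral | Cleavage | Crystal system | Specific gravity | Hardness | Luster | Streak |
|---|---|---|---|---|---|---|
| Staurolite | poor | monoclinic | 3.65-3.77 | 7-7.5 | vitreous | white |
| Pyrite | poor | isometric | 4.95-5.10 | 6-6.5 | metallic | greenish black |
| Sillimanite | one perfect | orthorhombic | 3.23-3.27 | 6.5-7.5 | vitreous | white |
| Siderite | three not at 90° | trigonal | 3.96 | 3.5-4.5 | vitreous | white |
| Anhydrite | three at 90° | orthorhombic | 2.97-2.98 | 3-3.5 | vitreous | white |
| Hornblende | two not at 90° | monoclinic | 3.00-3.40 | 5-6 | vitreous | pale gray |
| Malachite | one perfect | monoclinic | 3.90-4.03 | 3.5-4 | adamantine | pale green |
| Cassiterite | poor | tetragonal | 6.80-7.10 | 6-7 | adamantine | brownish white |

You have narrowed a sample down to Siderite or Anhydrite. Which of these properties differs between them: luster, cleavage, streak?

Luster: both vitreous — shared.
Cleavage: Siderite three not at 90°, Anhydrite three at 90° — distinct.
Streak: both white — shared.
Cleavage is the diagnostic property here.

cleavage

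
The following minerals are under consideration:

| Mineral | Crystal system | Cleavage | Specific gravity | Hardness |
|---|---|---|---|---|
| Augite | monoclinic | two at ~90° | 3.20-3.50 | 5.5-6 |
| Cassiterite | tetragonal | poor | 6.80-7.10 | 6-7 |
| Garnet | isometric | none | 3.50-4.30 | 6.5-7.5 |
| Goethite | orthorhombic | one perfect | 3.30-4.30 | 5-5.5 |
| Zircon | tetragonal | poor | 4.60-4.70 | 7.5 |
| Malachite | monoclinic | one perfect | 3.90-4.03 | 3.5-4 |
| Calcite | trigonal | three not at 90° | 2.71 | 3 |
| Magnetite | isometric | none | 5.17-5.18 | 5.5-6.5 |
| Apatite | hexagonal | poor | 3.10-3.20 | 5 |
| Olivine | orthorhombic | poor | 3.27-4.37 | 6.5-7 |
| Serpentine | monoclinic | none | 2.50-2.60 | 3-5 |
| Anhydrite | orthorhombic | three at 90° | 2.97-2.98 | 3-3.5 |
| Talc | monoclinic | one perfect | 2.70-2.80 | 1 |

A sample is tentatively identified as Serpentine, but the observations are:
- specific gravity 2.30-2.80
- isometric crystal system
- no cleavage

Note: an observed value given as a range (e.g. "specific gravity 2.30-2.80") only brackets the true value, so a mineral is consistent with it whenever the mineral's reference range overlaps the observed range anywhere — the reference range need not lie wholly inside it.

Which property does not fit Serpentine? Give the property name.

Specific gravity 2.30-2.80: Serpentine has SG 2.50-2.60 — consistent.
Isometric crystal system: Serpentine has monoclinic system — outside the reference range.
No cleavage: Serpentine has cleavage none — consistent.
The crystal system is the one property that does not fit.

crystal system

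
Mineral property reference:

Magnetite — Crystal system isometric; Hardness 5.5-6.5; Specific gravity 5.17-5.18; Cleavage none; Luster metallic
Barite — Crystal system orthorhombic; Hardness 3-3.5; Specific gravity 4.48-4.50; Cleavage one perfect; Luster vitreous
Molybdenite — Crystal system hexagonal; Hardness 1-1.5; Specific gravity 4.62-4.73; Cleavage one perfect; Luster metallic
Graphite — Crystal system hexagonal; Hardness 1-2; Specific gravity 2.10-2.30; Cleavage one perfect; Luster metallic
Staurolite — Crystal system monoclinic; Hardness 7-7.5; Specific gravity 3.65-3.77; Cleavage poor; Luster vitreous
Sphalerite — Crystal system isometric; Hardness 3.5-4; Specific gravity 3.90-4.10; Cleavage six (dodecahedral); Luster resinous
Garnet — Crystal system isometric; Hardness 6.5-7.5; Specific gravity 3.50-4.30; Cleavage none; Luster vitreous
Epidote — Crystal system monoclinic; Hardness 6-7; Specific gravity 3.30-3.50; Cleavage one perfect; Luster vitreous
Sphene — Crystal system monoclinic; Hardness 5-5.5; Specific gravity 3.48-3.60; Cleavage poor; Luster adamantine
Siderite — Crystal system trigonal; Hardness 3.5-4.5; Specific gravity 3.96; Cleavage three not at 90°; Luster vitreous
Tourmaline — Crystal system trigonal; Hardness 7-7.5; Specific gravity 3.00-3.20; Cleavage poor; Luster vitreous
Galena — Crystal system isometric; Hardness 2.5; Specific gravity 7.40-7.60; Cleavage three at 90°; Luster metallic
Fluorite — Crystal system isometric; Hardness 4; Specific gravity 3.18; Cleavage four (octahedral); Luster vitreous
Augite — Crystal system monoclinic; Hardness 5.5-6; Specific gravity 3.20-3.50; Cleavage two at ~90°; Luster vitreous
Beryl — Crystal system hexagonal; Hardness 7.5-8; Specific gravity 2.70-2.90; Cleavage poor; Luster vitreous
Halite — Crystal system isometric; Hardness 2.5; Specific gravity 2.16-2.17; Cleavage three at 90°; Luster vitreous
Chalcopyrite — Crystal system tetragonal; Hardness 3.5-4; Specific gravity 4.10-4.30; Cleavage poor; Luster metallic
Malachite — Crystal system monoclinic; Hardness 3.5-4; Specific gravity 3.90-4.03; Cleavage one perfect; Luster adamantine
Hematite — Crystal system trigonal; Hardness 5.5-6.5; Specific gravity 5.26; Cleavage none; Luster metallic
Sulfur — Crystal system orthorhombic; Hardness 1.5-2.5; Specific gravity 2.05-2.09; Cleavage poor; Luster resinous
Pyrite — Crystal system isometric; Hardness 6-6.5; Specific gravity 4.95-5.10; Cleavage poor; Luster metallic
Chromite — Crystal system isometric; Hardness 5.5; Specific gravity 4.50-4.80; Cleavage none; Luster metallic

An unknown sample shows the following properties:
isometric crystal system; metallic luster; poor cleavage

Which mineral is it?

Pyrite

Isometric crystal system — Magnetite, Sphalerite, Garnet, Galena, Fluorite, Halite, Pyrite, Chromite remain.
Metallic luster eliminates Sphalerite, Garnet, Fluorite, Halite.
Poor cleavage — leaves Pyrite.
The only mineral consistent with every observation is Pyrite.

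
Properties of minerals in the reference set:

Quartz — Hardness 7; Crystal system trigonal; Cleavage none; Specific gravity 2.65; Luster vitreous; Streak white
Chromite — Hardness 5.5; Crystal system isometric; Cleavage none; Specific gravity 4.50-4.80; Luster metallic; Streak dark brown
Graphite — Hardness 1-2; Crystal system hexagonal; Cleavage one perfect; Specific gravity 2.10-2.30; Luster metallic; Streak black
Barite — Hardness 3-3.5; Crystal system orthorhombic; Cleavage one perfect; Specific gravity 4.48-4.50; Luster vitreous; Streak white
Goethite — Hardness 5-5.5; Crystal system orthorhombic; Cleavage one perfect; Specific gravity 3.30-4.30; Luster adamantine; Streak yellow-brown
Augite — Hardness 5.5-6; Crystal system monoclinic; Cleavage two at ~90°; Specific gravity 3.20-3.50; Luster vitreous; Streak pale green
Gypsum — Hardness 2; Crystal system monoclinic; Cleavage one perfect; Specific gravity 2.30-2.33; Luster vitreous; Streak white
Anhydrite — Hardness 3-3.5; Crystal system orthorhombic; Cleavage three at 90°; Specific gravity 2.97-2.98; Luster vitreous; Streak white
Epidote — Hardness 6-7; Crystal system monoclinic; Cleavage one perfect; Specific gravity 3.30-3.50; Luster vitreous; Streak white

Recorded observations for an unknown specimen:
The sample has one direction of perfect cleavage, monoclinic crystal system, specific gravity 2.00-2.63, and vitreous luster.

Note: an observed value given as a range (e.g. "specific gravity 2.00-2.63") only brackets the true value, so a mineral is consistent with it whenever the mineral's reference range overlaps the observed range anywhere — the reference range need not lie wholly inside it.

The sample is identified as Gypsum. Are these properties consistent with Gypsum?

One direction of perfect cleavage — matches Gypsum (cleavage one perfect).
Monoclinic crystal system — matches Gypsum (monoclinic system).
Specific gravity 2.00-2.63 — matches Gypsum (SG 2.30-2.33).
Vitreous luster — matches Gypsum (vitreous luster).
Nothing contradicts Gypsum.

Consistent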